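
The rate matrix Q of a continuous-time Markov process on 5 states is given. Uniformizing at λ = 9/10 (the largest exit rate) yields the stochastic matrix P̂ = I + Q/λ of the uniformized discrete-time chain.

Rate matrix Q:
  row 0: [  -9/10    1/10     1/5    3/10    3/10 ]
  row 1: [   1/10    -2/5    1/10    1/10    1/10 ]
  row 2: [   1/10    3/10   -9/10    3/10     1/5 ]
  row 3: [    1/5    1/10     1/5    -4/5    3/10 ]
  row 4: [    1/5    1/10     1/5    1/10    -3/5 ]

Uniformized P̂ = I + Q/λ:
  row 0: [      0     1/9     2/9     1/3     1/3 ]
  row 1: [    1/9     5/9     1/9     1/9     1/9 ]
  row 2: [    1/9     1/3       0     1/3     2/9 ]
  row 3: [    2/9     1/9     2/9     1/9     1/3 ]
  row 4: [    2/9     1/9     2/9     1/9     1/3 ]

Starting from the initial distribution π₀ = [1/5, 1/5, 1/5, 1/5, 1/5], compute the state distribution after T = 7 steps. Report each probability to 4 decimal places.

π = [0.1436, 0.2631, 0.1579, 0.1781, 0.2574]

t=0: π = [0.2000, 0.2000, 0.2000, 0.2000, 0.2000]
t=1: π = [0.1333, 0.2444, 0.1556, 0.2000, 0.2667]
t=2: π = [0.1481, 0.2543, 0.1605, 0.1753, 0.2617]
t=3: π = [0.1432, 0.2598, 0.1583, 0.1797, 0.2590]
t=4: π = [0.1439, 0.2618, 0.1582, 0.1781, 0.2580]
t=5: π = [0.1436, 0.2626, 0.1580, 0.1782, 0.2576]
t=6: π = [0.1436, 0.2629, 0.1579, 0.1781, 0.2574]
t=7: π = [0.1436, 0.2631, 0.1579, 0.1781, 0.2574]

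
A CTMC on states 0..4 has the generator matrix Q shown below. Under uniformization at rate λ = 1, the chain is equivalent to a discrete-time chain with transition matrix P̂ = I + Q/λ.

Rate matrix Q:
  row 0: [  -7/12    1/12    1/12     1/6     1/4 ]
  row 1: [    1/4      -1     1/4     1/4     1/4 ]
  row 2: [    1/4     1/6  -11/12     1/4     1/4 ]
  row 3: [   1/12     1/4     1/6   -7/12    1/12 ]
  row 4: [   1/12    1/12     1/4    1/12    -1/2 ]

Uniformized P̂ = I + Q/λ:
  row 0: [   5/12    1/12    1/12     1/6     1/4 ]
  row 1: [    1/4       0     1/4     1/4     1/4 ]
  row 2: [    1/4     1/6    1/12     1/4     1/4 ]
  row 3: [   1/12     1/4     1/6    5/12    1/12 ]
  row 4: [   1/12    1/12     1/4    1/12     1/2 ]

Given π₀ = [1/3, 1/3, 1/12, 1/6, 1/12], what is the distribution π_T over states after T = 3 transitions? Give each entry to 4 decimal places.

t=0: π = [0.3333, 0.3333, 0.0833, 0.1667, 0.0833]
t=1: π = [0.2639, 0.0903, 0.1667, 0.2361, 0.2431]
t=2: π = [0.2141, 0.1291, 0.1586, 0.2269, 0.2714]
t=3: π = [0.2026, 0.1236, 0.1690, 0.2247, 0.2800]

π = [0.2026, 0.1236, 0.1690, 0.2247, 0.2800]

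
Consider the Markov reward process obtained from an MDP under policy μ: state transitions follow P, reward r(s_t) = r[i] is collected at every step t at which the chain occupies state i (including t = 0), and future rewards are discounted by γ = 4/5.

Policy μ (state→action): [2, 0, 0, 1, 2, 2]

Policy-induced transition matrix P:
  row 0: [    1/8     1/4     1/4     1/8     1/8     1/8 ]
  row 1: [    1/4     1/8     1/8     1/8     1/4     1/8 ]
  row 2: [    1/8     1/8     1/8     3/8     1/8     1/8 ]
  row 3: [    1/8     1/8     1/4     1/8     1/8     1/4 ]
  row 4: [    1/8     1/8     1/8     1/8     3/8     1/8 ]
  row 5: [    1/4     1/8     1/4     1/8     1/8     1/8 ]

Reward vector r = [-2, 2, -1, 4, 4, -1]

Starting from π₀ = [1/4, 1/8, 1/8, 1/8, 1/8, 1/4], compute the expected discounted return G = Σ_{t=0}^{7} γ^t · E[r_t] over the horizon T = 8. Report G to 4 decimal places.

G = 3.6890

t=0: π = [0.2500, 0.1250, 0.1250, 0.1250, 0.1250, 0.2500], E[r] = 0.3750, γ^t·E[r] = 0.375000, running G = 0.375000
t=1: π = [0.1719, 0.1563, 0.2031, 0.1563, 0.1719, 0.1406], E[r] = 0.9375, γ^t·E[r] = 0.750000, running G = 1.125000
t=2: π = [0.1621, 0.1465, 0.1836, 0.1758, 0.1875, 0.1445], E[r] = 1.0938, γ^t·E[r] = 0.700000, running G = 1.825000
t=3: π = [0.1614, 0.1453, 0.1853, 0.1709, 0.1902, 0.1470], E[r] = 1.0798, γ^t·E[r] = 0.552875, running G = 2.377875
t=4: π = [0.1615, 0.1452, 0.1849, 0.1713, 0.1907, 0.1464], E[r] = 1.0841, γ^t·E[r] = 0.444063, running G = 2.821938
t=5: π = [0.1614, 0.1452, 0.1849, 0.1712, 0.1908, 0.1464], E[r] = 1.0844, γ^t·E[r] = 0.355329, running G = 3.177266
t=6: π = [0.1615, 0.1452, 0.1849, 0.1712, 0.1909, 0.1464], E[r] = 1.0845, γ^t·E[r] = 0.284293, running G = 3.461559
t=7: π = [0.1614, 0.1452, 0.1849, 0.1712, 0.1909, 0.1464], E[r] = 1.0845, γ^t·E[r] = 0.227438, running G = 3.688997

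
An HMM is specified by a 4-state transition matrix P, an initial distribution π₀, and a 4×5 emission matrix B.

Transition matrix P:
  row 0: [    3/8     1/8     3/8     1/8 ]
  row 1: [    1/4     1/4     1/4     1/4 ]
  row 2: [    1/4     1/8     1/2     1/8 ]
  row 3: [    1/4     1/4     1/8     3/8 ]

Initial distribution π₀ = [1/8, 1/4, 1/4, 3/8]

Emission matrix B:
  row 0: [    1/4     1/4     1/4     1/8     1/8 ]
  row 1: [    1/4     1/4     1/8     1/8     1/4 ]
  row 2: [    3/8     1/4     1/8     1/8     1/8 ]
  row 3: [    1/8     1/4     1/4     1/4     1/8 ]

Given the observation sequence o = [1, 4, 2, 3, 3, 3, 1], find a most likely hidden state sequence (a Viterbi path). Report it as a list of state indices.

path = [3, 3, 3, 3, 3, 3, 3]

t=0: δ = [3.125e-02, 6.250e-02, 6.250e-02, 9.375e-02]  (obs o_0=1)
t=1: δ = [2.930e-03, 5.859e-03, 3.906e-03, 4.395e-03]  ψ = [3, 3, 2, 3]  (obs o_1=4)
t=2: δ = [3.662e-04, 1.831e-04, 2.441e-04, 4.120e-04]  ψ = [1, 1, 2, 3]  (obs o_2=2)
t=3: δ = [1.717e-05, 1.287e-05, 1.717e-05, 3.862e-05]  ψ = [0, 3, 0, 3]  (obs o_3=3)
t=4: δ = [1.207e-06, 1.207e-06, 1.073e-06, 3.621e-06]  ψ = [3, 3, 2, 3]  (obs o_4=3)
t=5: δ = [1.132e-07, 1.132e-07, 6.706e-08, 3.395e-07]  ψ = [3, 3, 2, 3]  (obs o_5=3)
t=6: δ = [2.122e-08, 2.122e-08, 1.061e-08, 3.183e-08]  ψ = [3, 3, 0, 3]  (obs o_6=1)
backtrack: best end state = 3; path = [3, 3, 3, 3, 3, 3, 3]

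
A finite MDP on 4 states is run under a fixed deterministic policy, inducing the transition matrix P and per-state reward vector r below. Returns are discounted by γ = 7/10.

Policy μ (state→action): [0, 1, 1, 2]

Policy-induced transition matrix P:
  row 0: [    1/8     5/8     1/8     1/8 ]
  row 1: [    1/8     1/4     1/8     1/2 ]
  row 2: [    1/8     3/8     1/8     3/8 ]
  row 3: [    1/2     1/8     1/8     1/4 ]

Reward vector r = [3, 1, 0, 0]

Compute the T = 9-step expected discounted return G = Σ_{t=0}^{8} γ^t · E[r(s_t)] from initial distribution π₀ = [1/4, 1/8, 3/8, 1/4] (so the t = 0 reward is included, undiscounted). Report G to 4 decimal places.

t=0: π = [0.2500, 0.1250, 0.3750, 0.2500], E[r] = 0.8750, γ^t·E[r] = 0.875000, running G = 0.875000
t=1: π = [0.2188, 0.3594, 0.1250, 0.2969], E[r] = 1.0156, γ^t·E[r] = 0.710938, running G = 1.585938
t=2: π = [0.2363, 0.3105, 0.1250, 0.3281], E[r] = 1.0195, γ^t·E[r] = 0.499570, running G = 2.085508
t=3: π = [0.2480, 0.3132, 0.1250, 0.3137], E[r] = 1.0574, γ^t·E[r] = 0.362679, running G = 2.448187
t=4: π = [0.2426, 0.3194, 0.1250, 0.3129], E[r] = 1.0474, γ^t·E[r] = 0.251472, running G = 2.699659
t=5: π = [0.2423, 0.3175, 0.1250, 0.3152], E[r] = 1.0445, γ^t·E[r] = 0.175557, running G = 2.875215
t=6: π = [0.2432, 0.3171, 0.1250, 0.3147], E[r] = 1.0467, γ^t·E[r] = 0.123138, running G = 2.998353
t=7: π = [0.2430, 0.3175, 0.1250, 0.3145], E[r] = 1.0465, γ^t·E[r] = 0.086186, running G = 3.084539
t=8: π = [0.2429, 0.3174, 0.1250, 0.3146], E[r] = 1.0463, γ^t·E[r] = 0.060315, running G = 3.144854

G = 3.1449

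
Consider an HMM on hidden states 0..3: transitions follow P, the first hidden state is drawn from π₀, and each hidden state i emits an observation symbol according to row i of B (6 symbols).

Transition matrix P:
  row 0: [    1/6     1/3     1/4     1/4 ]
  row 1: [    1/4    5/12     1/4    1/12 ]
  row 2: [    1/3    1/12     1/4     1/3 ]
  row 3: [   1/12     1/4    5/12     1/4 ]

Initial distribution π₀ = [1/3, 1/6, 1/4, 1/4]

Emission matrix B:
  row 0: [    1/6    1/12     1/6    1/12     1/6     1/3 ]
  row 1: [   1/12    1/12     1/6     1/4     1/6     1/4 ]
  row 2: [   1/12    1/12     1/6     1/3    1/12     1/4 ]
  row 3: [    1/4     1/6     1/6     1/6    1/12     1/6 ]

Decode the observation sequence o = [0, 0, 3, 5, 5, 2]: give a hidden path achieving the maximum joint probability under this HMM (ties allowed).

t=0: δ = [5.556e-02, 1.389e-02, 2.083e-02, 6.250e-02]  (obs o_0=0)
t=1: δ = [1.543e-03, 1.543e-03, 2.170e-03, 3.906e-03]  ψ = [0, 0, 3, 3]  (obs o_1=0)
t=2: δ = [6.028e-05, 2.441e-04, 5.425e-04, 1.628e-04]  ψ = [2, 3, 3, 3]  (obs o_2=3)
t=3: δ = [6.028e-05, 2.543e-05, 3.391e-05, 3.014e-05]  ψ = [2, 1, 2, 2]  (obs o_3=5)
t=4: δ = [3.768e-06, 5.023e-06, 3.768e-06, 2.512e-06]  ψ = [2, 0, 0, 0]  (obs o_4=5)
t=5: δ = [2.093e-07, 3.489e-07, 2.093e-07, 2.093e-07]  ψ = [1, 1, 1, 2]  (obs o_5=2)
backtrack: best end state = 1; path = [3, 3, 2, 0, 1, 1]

path = [3, 3, 2, 0, 1, 1]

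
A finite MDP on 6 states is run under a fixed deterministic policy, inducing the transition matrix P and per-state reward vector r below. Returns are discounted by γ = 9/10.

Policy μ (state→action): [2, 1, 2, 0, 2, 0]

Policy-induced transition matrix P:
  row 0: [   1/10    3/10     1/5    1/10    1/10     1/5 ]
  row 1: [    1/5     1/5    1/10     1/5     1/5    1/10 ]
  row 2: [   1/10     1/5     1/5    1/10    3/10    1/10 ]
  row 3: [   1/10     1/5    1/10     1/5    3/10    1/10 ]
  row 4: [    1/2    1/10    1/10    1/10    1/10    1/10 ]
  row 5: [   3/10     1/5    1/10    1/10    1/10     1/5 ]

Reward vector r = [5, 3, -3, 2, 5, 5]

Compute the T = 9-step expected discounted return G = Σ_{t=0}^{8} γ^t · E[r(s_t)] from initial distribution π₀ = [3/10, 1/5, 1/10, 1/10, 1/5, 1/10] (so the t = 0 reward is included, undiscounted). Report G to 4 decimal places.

G = 19.3910

t=0: π = [0.3000, 0.2000, 0.1000, 0.1000, 0.2000, 0.1000], E[r] = 3.5000, γ^t·E[r] = 3.500000, running G = 3.500000
t=1: π = [0.2200, 0.2100, 0.1400, 0.1300, 0.1600, 0.1400], E[r] = 3.0700, γ^t·E[r] = 2.763000, running G = 6.263000
t=2: π = [0.2130, 0.2060, 0.1360, 0.1340, 0.1750, 0.1360], E[r] = 3.0980, γ^t·E[r] = 2.509380, running G = 8.772380
t=3: π = [0.2178, 0.2038, 0.1349, 0.1340, 0.1746, 0.1349], E[r] = 3.1112, γ^t·E[r] = 2.268065, running G = 11.040445
t=4: π = [0.2172, 0.2043, 0.1353, 0.1338, 0.1742, 0.1353], E[r] = 3.1079, γ^t·E[r] = 2.039067, running G = 13.079512
t=5: π = [0.2172, 0.2043, 0.1352, 0.1338, 0.1742, 0.1352], E[r] = 3.1080, γ^t·E[r] = 1.835235, running G = 14.914746
t=6: π = [0.2172, 0.2043, 0.1352, 0.1338, 0.1742, 0.1352], E[r] = 3.1081, γ^t·E[r] = 1.651754, running G = 16.566500
t=7: π = [0.2172, 0.2043, 0.1352, 0.1338, 0.1742, 0.1352], E[r] = 3.1080, γ^t·E[r] = 1.486570, running G = 18.053071
t=8: π = [0.2172, 0.2043, 0.1352, 0.1338, 0.1742, 0.1352], E[r] = 3.1080, γ^t·E[r] = 1.337913, running G = 19.390984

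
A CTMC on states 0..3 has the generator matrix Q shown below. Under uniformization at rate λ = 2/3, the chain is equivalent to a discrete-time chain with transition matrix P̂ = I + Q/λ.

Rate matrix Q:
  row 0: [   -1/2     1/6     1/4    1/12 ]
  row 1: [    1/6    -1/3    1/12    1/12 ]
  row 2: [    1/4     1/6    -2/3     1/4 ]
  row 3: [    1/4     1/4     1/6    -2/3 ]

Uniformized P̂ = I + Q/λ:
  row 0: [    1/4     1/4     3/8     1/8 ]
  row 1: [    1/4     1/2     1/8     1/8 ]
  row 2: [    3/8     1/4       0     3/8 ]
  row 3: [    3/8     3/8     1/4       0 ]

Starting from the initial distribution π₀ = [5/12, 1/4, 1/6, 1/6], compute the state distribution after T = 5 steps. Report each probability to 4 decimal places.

π = [0.2935, 0.3590, 0.1936, 0.1538]

t=0: π = [0.4167, 0.2500, 0.1667, 0.1667]
t=1: π = [0.2917, 0.3333, 0.2292, 0.1458]
t=2: π = [0.2969, 0.3516, 0.1875, 0.1641]
t=3: π = [0.2939, 0.3584, 0.1963, 0.1514]
t=4: π = [0.2935, 0.3585, 0.1929, 0.1552]
t=5: π = [0.2935, 0.3590, 0.1936, 0.1538]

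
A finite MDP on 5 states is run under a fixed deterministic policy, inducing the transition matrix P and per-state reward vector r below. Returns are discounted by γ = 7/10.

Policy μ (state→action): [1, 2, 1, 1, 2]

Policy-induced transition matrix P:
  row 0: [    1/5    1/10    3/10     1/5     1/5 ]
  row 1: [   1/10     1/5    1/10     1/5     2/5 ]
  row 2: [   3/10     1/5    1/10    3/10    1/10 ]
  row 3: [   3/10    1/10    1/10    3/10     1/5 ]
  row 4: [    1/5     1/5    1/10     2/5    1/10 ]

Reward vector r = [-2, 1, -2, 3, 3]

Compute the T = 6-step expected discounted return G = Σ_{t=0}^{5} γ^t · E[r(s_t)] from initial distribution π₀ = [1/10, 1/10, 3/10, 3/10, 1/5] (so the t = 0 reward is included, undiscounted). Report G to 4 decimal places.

t=0: π = [0.1000, 0.1000, 0.3000, 0.3000, 0.2000], E[r] = 0.8000, γ^t·E[r] = 0.800000, running G = 0.800000
t=1: π = [0.2500, 0.1600, 0.1200, 0.3000, 0.1700], E[r] = 0.8300, γ^t·E[r] = 0.581000, running G = 1.381000
t=2: π = [0.2260, 0.1450, 0.1500, 0.2760, 0.2030], E[r] = 0.8300, γ^t·E[r] = 0.406700, running G = 1.787700
t=3: π = [0.2281, 0.1498, 0.1452, 0.2832, 0.1937], E[r] = 0.8339, γ^t·E[r] = 0.286028, running G = 2.073728
t=4: π = [0.2279, 0.1489, 0.1456, 0.2816, 0.1961], E[r] = 0.8349, γ^t·E[r] = 0.200450, running G = 2.274178
t=5: π = [0.2278, 0.1491, 0.1456, 0.2819, 0.1956], E[r] = 0.8349, γ^t·E[r] = 0.140315, running G = 2.414493

G = 2.4145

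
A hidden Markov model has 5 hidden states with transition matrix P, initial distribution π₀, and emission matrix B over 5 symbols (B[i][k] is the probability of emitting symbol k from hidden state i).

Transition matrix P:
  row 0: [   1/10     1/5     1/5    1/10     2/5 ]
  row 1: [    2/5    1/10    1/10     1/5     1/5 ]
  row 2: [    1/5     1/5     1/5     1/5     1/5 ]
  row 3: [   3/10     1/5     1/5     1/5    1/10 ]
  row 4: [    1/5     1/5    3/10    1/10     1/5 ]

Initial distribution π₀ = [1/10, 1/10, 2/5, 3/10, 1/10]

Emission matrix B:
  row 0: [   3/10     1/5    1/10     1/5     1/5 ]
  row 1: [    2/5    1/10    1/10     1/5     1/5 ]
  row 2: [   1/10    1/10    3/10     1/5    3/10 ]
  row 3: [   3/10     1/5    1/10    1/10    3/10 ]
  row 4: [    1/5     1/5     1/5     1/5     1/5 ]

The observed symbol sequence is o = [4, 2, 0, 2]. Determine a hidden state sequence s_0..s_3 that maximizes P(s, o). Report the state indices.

t=0: δ = [2.000e-02, 2.000e-02, 1.200e-01, 9.000e-02, 2.000e-02]  (obs o_0=4)
t=1: δ = [2.700e-03, 2.400e-03, 7.200e-03, 2.400e-03, 4.800e-03]  ψ = [3, 2, 2, 2, 2]  (obs o_1=2)
t=2: δ = [4.320e-04, 5.760e-04, 1.440e-04, 4.320e-04, 2.880e-04]  ψ = [2, 2, 2, 2, 2]  (obs o_2=0)
t=3: δ = [2.304e-05, 8.640e-06, 2.592e-05, 1.152e-05, 3.456e-05]  ψ = [1, 0, 0, 1, 0]  (obs o_3=2)
backtrack: best end state = 4; path = [2, 2, 0, 4]

path = [2, 2, 0, 4]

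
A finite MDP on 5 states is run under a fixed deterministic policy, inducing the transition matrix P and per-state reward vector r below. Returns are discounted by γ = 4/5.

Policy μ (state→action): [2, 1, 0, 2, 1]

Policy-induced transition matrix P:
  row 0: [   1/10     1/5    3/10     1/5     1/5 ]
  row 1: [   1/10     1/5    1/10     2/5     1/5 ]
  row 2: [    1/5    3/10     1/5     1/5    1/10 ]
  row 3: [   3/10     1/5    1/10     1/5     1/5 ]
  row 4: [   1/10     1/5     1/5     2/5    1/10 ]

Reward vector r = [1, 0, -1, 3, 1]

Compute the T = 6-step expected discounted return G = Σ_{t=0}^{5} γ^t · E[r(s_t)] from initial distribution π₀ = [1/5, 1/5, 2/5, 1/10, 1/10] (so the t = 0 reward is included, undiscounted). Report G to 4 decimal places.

t=0: π = [0.2000, 0.2000, 0.4000, 0.1000, 0.1000], E[r] = 0.2000, γ^t·E[r] = 0.200000, running G = 0.200000
t=1: π = [0.1600, 0.2400, 0.1900, 0.2600, 0.1500], E[r] = 0.9000, γ^t·E[r] = 0.720000, running G = 0.920000
t=2: π = [0.1710, 0.2190, 0.1660, 0.2780, 0.1660], E[r] = 1.0050, γ^t·E[r] = 0.643200, running G = 1.563200
t=3: π = [0.1722, 0.2166, 0.1674, 0.2770, 0.1668], E[r] = 1.0026, γ^t·E[r] = 0.513331, running G = 2.076531
t=4: π = [0.1721, 0.2167, 0.1679, 0.2767, 0.1666], E[r] = 1.0009, γ^t·E[r] = 0.409969, running G = 2.486500
t=5: π = [0.1721, 0.2168, 0.1679, 0.2767, 0.1666], E[r] = 1.0008, γ^t·E[r] = 0.327941, running G = 2.814441

G = 2.8144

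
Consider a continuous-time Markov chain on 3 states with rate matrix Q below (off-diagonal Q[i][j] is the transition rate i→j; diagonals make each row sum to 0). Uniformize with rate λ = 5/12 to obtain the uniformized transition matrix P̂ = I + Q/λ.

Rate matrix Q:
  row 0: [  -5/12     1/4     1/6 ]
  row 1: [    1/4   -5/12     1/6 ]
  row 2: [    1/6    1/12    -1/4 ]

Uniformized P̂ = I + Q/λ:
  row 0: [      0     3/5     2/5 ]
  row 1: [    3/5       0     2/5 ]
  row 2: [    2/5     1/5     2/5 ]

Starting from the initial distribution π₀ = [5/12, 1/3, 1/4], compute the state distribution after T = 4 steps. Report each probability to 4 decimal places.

π = [0.3304, 0.2696, 0.4000]

t=0: π = [0.4167, 0.3333, 0.2500]
t=1: π = [0.3000, 0.3000, 0.4000]
t=2: π = [0.3400, 0.2600, 0.4000]
t=3: π = [0.3160, 0.2840, 0.4000]
t=4: π = [0.3304, 0.2696, 0.4000]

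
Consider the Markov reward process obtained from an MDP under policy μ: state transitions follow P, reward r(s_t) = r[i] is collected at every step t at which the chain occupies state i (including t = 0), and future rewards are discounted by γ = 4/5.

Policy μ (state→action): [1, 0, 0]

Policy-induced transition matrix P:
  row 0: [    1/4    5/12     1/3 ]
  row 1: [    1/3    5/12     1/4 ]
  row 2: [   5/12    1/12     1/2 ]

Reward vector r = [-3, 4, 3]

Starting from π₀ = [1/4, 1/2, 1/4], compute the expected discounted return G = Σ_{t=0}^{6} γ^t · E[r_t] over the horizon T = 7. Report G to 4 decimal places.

G = 5.8349

t=0: π = [0.2500, 0.5000, 0.2500], E[r] = 2.0000, γ^t·E[r] = 2.000000, running G = 2.000000
t=1: π = [0.3333, 0.3333, 0.3333], E[r] = 1.3333, γ^t·E[r] = 1.066667, running G = 3.066667
t=2: π = [0.3333, 0.3056, 0.3611], E[r] = 1.3056, γ^t·E[r] = 0.835556, running G = 3.902222
t=3: π = [0.3356, 0.2963, 0.3681], E[r] = 1.2824, γ^t·E[r] = 0.656593, running G = 4.558815
t=4: π = [0.3360, 0.2940, 0.3700], E[r] = 1.2778, γ^t·E[r] = 0.523378, running G = 5.082193
t=5: π = [0.3362, 0.2933, 0.3705], E[r] = 1.2764, γ^t·E[r] = 0.418239, running G = 5.500431
t=6: π = [0.3362, 0.2932, 0.3706], E[r] = 1.2760, γ^t·E[r] = 0.334495, running G = 5.834927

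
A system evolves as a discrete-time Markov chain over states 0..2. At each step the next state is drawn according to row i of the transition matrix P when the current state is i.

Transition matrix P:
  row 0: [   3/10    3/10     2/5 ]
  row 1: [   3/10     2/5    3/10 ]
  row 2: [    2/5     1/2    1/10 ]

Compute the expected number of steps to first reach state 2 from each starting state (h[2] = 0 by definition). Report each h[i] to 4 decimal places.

First-step conditioning: h[2] = 0; for i ≠ 2, h[i] = 1 + Σ_k P[i][k]·h[k].
  h[0] = 1 + 3/10·h[0] + 3/10·h[1]
  h[1] = 1 + 3/10·h[0] + 2/5·h[1]
Solving the 2×2 linear system over states ≠ 2 gives exactly h = [30/11, 100/33, 0] (h[2] = 0 is the target).

h = [2.7273, 3.0303, 0.0000]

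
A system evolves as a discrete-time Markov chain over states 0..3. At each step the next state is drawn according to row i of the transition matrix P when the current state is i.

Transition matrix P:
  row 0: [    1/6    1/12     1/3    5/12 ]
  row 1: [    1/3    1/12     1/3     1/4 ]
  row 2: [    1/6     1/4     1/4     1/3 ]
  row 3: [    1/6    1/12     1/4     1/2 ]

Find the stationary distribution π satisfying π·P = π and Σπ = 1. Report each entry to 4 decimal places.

Balance equations π_j = Σ_i π_i·P[i][j]:
  π_0 = 1/6·π_0 + 1/3·π_1 + 1/6·π_2 + 1/6·π_3
  π_1 = 1/12·π_0 + 1/12·π_1 + 1/4·π_2 + 1/12·π_3
  π_2 = 1/3·π_0 + 1/3·π_1 + 1/4·π_2 + 1/4·π_3
  normalize: π_0 + π_1 + π_2 + π_3 = 1
Solving the linear system gives exactly π = [16/85, 11/85, 47/170, 69/170].

π = [0.1882, 0.1294, 0.2765, 0.4059]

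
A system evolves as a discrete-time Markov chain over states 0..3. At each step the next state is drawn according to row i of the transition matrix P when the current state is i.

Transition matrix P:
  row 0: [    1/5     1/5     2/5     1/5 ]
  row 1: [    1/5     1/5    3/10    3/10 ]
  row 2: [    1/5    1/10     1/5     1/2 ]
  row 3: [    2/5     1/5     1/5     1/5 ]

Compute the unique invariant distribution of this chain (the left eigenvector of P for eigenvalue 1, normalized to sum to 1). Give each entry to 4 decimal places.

π = [0.2596, 0.1731, 0.2692, 0.2981]

Balance equations π_j = Σ_i π_i·P[i][j]:
  π_0 = 1/5·π_0 + 1/5·π_1 + 1/5·π_2 + 2/5·π_3
  π_1 = 1/5·π_0 + 1/5·π_1 + 1/10·π_2 + 1/5·π_3
  π_2 = 2/5·π_0 + 3/10·π_1 + 1/5·π_2 + 1/5·π_3
  normalize: π_0 + π_1 + π_2 + π_3 = 1
Solving the linear system gives exactly π = [27/104, 9/52, 7/26, 31/104].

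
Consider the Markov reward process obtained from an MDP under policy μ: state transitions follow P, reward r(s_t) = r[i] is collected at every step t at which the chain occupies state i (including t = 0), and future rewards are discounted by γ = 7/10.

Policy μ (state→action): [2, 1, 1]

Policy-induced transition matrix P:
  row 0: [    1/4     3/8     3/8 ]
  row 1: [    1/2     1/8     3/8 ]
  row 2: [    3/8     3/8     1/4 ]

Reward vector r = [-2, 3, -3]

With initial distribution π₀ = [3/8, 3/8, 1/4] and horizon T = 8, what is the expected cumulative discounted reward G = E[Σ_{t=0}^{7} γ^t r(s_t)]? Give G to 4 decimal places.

G = -2.2219

t=0: π = [0.3750, 0.3750, 0.2500], E[r] = -0.3750, γ^t·E[r] = -0.375000, running G = -0.375000
t=1: π = [0.3750, 0.2813, 0.3438], E[r] = -0.9375, γ^t·E[r] = -0.656250, running G = -1.031250
t=2: π = [0.3633, 0.3047, 0.3320], E[r] = -0.8086, γ^t·E[r] = -0.396211, running G = -1.427461
t=3: π = [0.3677, 0.2988, 0.3335], E[r] = -0.8394, γ^t·E[r] = -0.287899, running G = -1.715360
t=4: π = [0.3664, 0.3003, 0.3333], E[r] = -0.8318, γ^t·E[r] = -0.199727, running G = -1.915087
t=5: π = [0.3667, 0.2999, 0.3333], E[r] = -0.8337, γ^t·E[r] = -0.140120, running G = -2.055207
t=6: π = [0.3666, 0.3000, 0.3333], E[r] = -0.8332, γ^t·E[r] = -0.098030, running G = -2.153237
t=7: π = [0.3667, 0.3000, 0.3333], E[r] = -0.8334, γ^t·E[r] = -0.068630, running G = -2.221867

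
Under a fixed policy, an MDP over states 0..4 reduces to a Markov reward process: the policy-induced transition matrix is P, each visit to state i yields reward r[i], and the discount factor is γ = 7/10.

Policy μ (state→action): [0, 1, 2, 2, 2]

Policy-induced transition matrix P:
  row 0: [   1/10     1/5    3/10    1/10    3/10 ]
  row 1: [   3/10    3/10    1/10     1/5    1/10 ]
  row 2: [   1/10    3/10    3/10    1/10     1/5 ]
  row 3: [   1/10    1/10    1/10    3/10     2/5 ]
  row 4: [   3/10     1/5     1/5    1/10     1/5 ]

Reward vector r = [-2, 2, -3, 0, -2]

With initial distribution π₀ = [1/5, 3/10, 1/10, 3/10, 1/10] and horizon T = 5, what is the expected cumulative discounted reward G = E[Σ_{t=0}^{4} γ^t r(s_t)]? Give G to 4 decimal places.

G = -2.0322

t=0: π = [0.2000, 0.3000, 0.1000, 0.3000, 0.1000], E[r] = -0.3000, γ^t·E[r] = -0.300000, running G = -0.300000
t=1: π = [0.1800, 0.2100, 0.1700, 0.1900, 0.2500], E[r] = -0.9500, γ^t·E[r] = -0.665000, running G = -0.965000
t=2: π = [0.1920, 0.2190, 0.1950, 0.1590, 0.2350], E[r] = -1.0010, γ^t·E[r] = -0.490490, running G = -1.455490
t=3: π = [0.1908, 0.2255, 0.2009, 0.1537, 0.2291], E[r] = -0.9915, γ^t·E[r] = -0.340085, running G = -1.795575
t=4: π = [0.1909, 0.2273, 0.2013, 0.1533, 0.2273], E[r] = -0.9856, γ^t·E[r] = -0.236640, running G = -2.032215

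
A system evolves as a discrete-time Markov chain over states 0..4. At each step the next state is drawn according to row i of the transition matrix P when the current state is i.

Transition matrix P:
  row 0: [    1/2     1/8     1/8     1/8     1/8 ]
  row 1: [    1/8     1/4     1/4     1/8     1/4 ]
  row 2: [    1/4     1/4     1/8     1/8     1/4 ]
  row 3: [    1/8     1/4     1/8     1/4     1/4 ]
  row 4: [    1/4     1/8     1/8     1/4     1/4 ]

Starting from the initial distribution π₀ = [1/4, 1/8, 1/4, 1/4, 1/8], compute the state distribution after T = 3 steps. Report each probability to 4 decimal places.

t=0: π = [0.2500, 0.1250, 0.2500, 0.2500, 0.1250]
t=1: π = [0.2656, 0.2031, 0.1406, 0.1719, 0.2188]
t=2: π = [0.2695, 0.1895, 0.1504, 0.1738, 0.2168]
t=3: π = [0.2720, 0.1892, 0.1487, 0.1738, 0.2163]

π = [0.2720, 0.1892, 0.1487, 0.1738, 0.2163]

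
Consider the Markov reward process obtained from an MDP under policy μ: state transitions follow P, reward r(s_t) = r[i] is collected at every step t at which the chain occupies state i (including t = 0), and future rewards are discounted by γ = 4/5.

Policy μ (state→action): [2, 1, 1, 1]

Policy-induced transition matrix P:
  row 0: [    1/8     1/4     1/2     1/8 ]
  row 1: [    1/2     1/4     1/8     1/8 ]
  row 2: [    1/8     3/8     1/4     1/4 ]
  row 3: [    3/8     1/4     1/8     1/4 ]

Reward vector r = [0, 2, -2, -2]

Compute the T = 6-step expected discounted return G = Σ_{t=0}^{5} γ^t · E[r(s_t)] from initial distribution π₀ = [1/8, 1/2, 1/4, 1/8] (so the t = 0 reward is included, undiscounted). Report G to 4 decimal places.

t=0: π = [0.1250, 0.5000, 0.2500, 0.1250], E[r] = 0.2500, γ^t·E[r] = 0.250000, running G = 0.250000
t=1: π = [0.3438, 0.2813, 0.2031, 0.1719], E[r] = -0.1875, γ^t·E[r] = -0.150000, running G = 0.100000
t=2: π = [0.2734, 0.2754, 0.2793, 0.1719], E[r] = -0.3516, γ^t·E[r] = -0.225000, running G = -0.125000
t=3: π = [0.2712, 0.2849, 0.2625, 0.1814], E[r] = -0.3179, γ^t·E[r] = -0.162750, running G = -0.287750
t=4: π = [0.2772, 0.2828, 0.2595, 0.1805], E[r] = -0.3144, γ^t·E[r] = -0.128775, running G = -0.416525
t=5: π = [0.2762, 0.2824, 0.2614, 0.1800], E[r] = -0.3179, γ^t·E[r] = -0.104168, running G = -0.520693

G = -0.5207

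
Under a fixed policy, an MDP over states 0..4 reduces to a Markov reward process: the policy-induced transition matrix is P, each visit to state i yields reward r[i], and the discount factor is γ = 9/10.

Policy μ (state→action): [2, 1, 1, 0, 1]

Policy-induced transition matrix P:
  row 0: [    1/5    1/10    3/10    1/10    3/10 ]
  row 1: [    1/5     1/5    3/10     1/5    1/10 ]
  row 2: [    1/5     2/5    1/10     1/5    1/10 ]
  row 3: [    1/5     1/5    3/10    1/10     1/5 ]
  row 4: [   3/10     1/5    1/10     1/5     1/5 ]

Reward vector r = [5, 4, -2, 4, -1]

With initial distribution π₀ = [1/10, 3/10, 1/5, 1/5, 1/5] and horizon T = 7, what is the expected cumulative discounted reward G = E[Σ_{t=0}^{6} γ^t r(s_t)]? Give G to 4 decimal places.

G = 10.4368

t=0: π = [0.1000, 0.3000, 0.2000, 0.2000, 0.2000], E[r] = 1.9000, γ^t·E[r] = 1.900000, running G = 1.900000
t=1: π = [0.2200, 0.2300, 0.2200, 0.1700, 0.1600], E[r] = 2.1000, γ^t·E[r] = 1.890000, running G = 3.790000
t=2: π = [0.2160, 0.2220, 0.2240, 0.1610, 0.1770], E[r] = 1.9870, γ^t·E[r] = 1.609470, running G = 5.399470
t=3: π = [0.2177, 0.2232, 0.2198, 0.1623, 0.1770], E[r] = 2.0139, γ^t·E[r] = 1.468133, running G = 6.867603
t=4: π = [0.2177, 0.2222, 0.2206, 0.1620, 0.1775], E[r] = 2.0065, γ^t·E[r] = 1.316471, running G = 8.184074
t=5: π = [0.2177, 0.2224, 0.2204, 0.1620, 0.1775], E[r] = 2.0080, γ^t·E[r] = 1.185730, running G = 9.369804
t=6: π = [0.2177, 0.2223, 0.2204, 0.1620, 0.1775], E[r] = 2.0077, γ^t·E[r] = 1.066964, running G = 10.436768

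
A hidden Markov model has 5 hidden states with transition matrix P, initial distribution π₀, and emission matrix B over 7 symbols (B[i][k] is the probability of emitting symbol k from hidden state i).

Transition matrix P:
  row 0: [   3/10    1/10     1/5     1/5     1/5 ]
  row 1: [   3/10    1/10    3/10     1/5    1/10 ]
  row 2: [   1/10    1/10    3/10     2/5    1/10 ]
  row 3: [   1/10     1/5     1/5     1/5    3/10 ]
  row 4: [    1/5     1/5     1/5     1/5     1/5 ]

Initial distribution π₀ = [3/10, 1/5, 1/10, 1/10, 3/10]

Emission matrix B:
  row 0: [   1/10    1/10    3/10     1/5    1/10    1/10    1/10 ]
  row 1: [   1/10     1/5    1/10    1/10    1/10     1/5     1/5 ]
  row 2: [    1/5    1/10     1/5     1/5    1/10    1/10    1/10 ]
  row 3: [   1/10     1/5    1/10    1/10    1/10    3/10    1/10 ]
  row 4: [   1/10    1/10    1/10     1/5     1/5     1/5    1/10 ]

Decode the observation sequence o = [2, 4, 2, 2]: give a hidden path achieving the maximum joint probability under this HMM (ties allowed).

t=0: δ = [9.000e-02, 2.000e-02, 2.000e-02, 1.000e-02, 3.000e-02]  (obs o_0=2)
t=1: δ = [2.700e-03, 9.000e-04, 1.800e-03, 1.800e-03, 3.600e-03]  ψ = [0, 0, 0, 0, 0]  (obs o_1=4)
t=2: δ = [2.430e-04, 7.200e-05, 1.440e-04, 7.200e-05, 7.200e-05]  ψ = [0, 4, 4, 2, 4]  (obs o_2=2)
t=3: δ = [2.187e-05, 2.430e-06, 9.720e-06, 5.760e-06, 4.860e-06]  ψ = [0, 0, 0, 2, 0]  (obs o_3=2)
backtrack: best end state = 0; path = [0, 0, 0, 0]

path = [0, 0, 0, 0]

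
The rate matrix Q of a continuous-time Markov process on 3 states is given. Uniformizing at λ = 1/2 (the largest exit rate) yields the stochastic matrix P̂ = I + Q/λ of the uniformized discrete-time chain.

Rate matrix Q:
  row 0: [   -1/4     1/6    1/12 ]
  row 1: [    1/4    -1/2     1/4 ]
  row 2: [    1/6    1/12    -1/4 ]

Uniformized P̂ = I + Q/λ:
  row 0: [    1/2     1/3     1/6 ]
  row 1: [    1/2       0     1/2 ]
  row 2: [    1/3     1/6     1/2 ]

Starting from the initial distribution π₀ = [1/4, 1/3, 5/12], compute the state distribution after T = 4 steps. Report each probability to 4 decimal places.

π = [0.4406, 0.2063, 0.3531]

t=0: π = [0.2500, 0.3333, 0.4167]
t=1: π = [0.4306, 0.1528, 0.4167]
t=2: π = [0.4306, 0.2130, 0.3565]
t=3: π = [0.4406, 0.2029, 0.3565]
t=4: π = [0.4406, 0.2063, 0.3531]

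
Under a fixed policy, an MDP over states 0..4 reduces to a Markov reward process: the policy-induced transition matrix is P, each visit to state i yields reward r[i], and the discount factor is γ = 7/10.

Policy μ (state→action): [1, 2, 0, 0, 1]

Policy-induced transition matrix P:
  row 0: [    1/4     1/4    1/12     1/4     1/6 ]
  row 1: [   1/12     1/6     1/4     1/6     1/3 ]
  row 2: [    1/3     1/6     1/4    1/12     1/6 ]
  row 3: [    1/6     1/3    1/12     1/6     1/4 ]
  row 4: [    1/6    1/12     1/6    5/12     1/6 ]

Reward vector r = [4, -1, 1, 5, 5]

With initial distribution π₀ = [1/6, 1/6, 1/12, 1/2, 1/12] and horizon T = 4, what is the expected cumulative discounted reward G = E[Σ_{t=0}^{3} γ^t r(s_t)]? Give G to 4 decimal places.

t=0: π = [0.1667, 0.1667, 0.0833, 0.5000, 0.0833], E[r] = 3.5000, γ^t·E[r] = 3.500000, running G = 3.500000
t=1: π = [0.1806, 0.2569, 0.1319, 0.1944, 0.2361], E[r] = 2.7500, γ^t·E[r] = 1.925000, running G = 5.425000
t=2: π = [0.1823, 0.1944, 0.1678, 0.2297, 0.2257], E[r] = 2.9797, γ^t·E[r] = 1.460075, running G = 6.885075
t=3: π = [0.1936, 0.2013, 0.1625, 0.2243, 0.2182], E[r] = 2.9483, γ^t·E[r] = 1.011251, running G = 7.896326

G = 7.8963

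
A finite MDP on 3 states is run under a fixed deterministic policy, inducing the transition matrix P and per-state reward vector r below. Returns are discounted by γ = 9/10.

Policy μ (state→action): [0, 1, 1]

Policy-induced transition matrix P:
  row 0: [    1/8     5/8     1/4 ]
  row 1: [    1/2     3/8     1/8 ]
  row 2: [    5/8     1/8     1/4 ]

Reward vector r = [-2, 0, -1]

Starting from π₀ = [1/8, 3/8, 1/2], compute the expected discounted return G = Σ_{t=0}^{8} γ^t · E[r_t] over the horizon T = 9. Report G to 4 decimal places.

G = -5.8742

t=0: π = [0.1250, 0.3750, 0.5000], E[r] = -0.7500, γ^t·E[r] = -0.750000, running G = -0.750000
t=1: π = [0.5156, 0.2813, 0.2031], E[r] = -1.2344, γ^t·E[r] = -1.110938, running G = -1.860938
t=2: π = [0.3320, 0.4531, 0.2148], E[r] = -0.8789, γ^t·E[r] = -0.711914, running G = -2.572852
t=3: π = [0.4023, 0.4043, 0.1934], E[r] = -0.9980, γ^t·E[r] = -0.727576, running G = -3.300428
t=4: π = [0.3733, 0.4272, 0.1995], E[r] = -0.9460, γ^t·E[r] = -0.620700, running G = -3.921128
t=5: π = [0.3849, 0.4185, 0.1966], E[r] = -0.9665, γ^t·E[r] = -0.570704, running G = -4.491831
t=6: π = [0.3802, 0.4221, 0.1977], E[r] = -0.9581, γ^t·E[r] = -0.509190, running G = -5.001021
t=7: π = [0.3821, 0.4206, 0.1972], E[r] = -0.9615, γ^t·E[r] = -0.459882, running G = -5.460903
t=8: π = [0.3814, 0.4212, 0.1974], E[r] = -0.9601, γ^t·E[r] = -0.413306, running G = -5.874209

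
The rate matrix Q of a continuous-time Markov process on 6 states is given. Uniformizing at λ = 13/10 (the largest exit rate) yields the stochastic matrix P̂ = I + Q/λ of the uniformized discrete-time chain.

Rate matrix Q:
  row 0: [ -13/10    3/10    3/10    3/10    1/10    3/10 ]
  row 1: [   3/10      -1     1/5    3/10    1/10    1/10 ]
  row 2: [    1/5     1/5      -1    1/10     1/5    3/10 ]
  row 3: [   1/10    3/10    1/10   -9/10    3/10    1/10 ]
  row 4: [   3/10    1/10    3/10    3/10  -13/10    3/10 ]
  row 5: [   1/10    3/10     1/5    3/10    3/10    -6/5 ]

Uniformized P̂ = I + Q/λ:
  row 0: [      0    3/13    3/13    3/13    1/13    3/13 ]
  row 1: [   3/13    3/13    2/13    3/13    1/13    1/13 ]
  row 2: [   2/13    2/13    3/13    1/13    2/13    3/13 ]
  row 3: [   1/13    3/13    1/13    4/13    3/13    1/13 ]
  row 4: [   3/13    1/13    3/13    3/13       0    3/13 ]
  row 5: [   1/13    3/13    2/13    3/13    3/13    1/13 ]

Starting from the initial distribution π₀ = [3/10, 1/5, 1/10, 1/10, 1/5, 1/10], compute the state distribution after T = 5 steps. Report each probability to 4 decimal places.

π = [0.1312, 0.1967, 0.1704, 0.2216, 0.1359, 0.1442]

t=0: π = [0.3000, 0.2000, 0.1000, 0.1000, 0.2000, 0.1000]
t=1: π = [0.1231, 0.1923, 0.1923, 0.2231, 0.1000, 0.1692]
t=2: π = [0.1272, 0.2006, 0.1686, 0.2183, 0.1444, 0.1408]
t=3: π = [0.1332, 0.1956, 0.1709, 0.2216, 0.1340, 0.1447]
t=4: π = [0.1305, 0.1970, 0.1705, 0.2215, 0.1361, 0.1443]
t=5: π = [0.1312, 0.1967, 0.1704, 0.2216, 0.1359, 0.1442]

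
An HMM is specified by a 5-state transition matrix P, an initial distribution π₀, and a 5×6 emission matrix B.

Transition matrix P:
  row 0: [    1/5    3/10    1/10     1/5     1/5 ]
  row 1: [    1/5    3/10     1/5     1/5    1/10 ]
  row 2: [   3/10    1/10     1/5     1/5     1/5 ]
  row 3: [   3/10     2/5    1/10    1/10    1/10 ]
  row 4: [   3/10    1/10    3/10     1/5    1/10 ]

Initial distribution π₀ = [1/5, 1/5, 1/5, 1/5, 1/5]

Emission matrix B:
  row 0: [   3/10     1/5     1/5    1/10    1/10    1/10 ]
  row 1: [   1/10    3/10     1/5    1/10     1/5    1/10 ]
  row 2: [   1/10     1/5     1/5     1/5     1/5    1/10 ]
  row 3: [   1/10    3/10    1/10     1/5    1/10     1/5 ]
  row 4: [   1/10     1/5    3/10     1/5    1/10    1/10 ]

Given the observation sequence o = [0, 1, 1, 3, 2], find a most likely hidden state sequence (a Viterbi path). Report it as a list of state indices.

t=0: δ = [6.000e-02, 2.000e-02, 2.000e-02, 2.000e-02, 2.000e-02]  (obs o_0=0)
t=1: δ = [2.400e-03, 5.400e-03, 1.200e-03, 3.600e-03, 2.400e-03]  ψ = [0, 0, 0, 0, 0]  (obs o_1=1)
t=2: δ = [2.160e-04, 4.860e-04, 2.160e-04, 3.240e-04, 1.080e-04]  ψ = [1, 1, 1, 1, 1]  (obs o_2=1)
t=3: δ = [9.720e-06, 1.458e-05, 1.944e-05, 1.944e-05, 9.720e-06]  ψ = [1, 1, 1, 1, 1]  (obs o_3=3)
t=4: δ = [1.166e-06, 1.555e-06, 7.776e-07, 3.888e-07, 1.166e-06]  ψ = [2, 3, 2, 2, 2]  (obs o_4=2)
backtrack: best end state = 1; path = [0, 1, 1, 3, 1]

path = [0, 1, 1, 3, 1]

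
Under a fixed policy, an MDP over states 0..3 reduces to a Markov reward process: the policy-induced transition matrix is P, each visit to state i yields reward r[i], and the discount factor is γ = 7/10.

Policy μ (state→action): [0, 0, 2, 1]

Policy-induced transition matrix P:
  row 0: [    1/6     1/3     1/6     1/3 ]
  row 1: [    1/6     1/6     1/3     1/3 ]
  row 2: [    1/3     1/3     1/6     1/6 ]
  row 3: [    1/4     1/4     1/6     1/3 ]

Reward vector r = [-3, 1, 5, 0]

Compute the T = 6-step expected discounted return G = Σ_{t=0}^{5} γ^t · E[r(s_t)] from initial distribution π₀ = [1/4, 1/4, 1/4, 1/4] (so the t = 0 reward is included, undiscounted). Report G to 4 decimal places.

G = 1.9830

t=0: π = [0.2500, 0.2500, 0.2500, 0.2500], E[r] = 0.7500, γ^t·E[r] = 0.750000, running G = 0.750000
t=1: π = [0.2292, 0.2708, 0.2083, 0.2917], E[r] = 0.6250, γ^t·E[r] = 0.437500, running G = 1.187500
t=2: π = [0.2257, 0.2639, 0.2118, 0.2986], E[r] = 0.6458, γ^t·E[r] = 0.316458, running G = 1.503958
t=3: π = [0.2269, 0.2645, 0.2106, 0.2980], E[r] = 0.6372, γ^t·E[r] = 0.218543, running G = 1.722502
t=4: π = [0.2266, 0.2644, 0.2107, 0.2982], E[r] = 0.6383, γ^t·E[r] = 0.153258, running G = 1.875760
t=5: π = [0.2266, 0.2644, 0.2107, 0.2982], E[r] = 0.6382, γ^t·E[r] = 0.107256, running G = 1.983016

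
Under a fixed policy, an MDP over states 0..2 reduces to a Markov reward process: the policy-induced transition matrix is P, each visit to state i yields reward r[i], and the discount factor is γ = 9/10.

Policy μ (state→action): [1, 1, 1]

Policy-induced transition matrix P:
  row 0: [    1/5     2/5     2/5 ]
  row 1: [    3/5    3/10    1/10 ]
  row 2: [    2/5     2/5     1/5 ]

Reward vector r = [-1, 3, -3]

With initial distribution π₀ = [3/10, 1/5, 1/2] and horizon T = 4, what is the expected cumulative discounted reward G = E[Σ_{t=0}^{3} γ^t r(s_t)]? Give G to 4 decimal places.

t=0: π = [0.3000, 0.2000, 0.5000], E[r] = -1.2000, γ^t·E[r] = -1.200000, running G = -1.200000
t=1: π = [0.3800, 0.3800, 0.2400], E[r] = 0.0400, γ^t·E[r] = 0.036000, running G = -1.164000
t=2: π = [0.4000, 0.3620, 0.2380], E[r] = -0.0280, γ^t·E[r] = -0.022680, running G = -1.186680
t=3: π = [0.3924, 0.3638, 0.2438], E[r] = -0.0324, γ^t·E[r] = -0.023620, running G = -1.210300

G = -1.2103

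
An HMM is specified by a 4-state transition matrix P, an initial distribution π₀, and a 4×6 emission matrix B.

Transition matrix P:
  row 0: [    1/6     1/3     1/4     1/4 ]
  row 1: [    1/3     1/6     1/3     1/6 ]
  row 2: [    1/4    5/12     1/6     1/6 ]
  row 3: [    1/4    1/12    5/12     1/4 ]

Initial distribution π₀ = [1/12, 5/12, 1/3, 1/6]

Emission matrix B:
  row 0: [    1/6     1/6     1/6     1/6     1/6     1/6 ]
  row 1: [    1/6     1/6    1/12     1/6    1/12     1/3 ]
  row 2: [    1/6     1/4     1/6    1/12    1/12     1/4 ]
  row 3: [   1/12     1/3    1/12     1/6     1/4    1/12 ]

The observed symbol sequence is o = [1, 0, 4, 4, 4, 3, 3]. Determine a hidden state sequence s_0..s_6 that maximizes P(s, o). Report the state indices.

t=0: δ = [1.389e-02, 6.944e-02, 8.333e-02, 5.556e-02]  (obs o_0=1)
t=1: δ = [3.858e-03, 5.787e-03, 3.858e-03, 1.157e-03]  ψ = [1, 2, 1, 2]  (obs o_1=0)
t=2: δ = [3.215e-04, 1.340e-04, 1.608e-04, 2.411e-04]  ψ = [1, 2, 1, 0]  (obs o_2=4)
t=3: δ = [1.005e-05, 8.931e-06, 8.372e-06, 2.009e-05]  ψ = [3, 0, 3, 0]  (obs o_3=4)
t=4: δ = [8.372e-07, 2.907e-07, 6.977e-07, 1.256e-06]  ψ = [3, 2, 3, 3]  (obs o_4=4)
t=5: δ = [5.233e-08, 4.845e-08, 4.361e-08, 5.233e-08]  ψ = [3, 2, 3, 3]  (obs o_5=3)
t=6: δ = [2.692e-09, 3.028e-09, 1.817e-09, 2.180e-09]  ψ = [1, 2, 3, 0]  (obs o_6=3)
backtrack: best end state = 1; path = [2, 1, 0, 3, 3, 2, 1]

path = [2, 1, 0, 3, 3, 2, 1]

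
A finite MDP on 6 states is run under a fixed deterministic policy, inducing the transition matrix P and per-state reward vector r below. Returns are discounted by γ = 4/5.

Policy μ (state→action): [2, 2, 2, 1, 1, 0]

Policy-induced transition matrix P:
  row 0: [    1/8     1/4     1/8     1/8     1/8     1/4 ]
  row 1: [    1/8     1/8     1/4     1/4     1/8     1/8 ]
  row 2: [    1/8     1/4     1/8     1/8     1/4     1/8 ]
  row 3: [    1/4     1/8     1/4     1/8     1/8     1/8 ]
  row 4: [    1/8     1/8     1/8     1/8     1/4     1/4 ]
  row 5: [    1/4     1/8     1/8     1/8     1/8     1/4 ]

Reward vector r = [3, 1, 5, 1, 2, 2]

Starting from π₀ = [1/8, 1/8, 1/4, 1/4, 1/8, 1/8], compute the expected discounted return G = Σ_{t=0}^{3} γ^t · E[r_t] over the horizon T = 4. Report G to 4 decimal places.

t=0: π = [0.1250, 0.1250, 0.2500, 0.2500, 0.1250, 0.1250], E[r] = 2.5000, γ^t·E[r] = 2.500000, running G = 2.500000
t=1: π = [0.1719, 0.1719, 0.1719, 0.1406, 0.1719, 0.1719], E[r] = 2.3750, γ^t·E[r] = 1.900000, running G = 4.400000
t=2: π = [0.1641, 0.1680, 0.1641, 0.1465, 0.1680, 0.1895], E[r] = 2.3418, γ^t·E[r] = 1.498750, running G = 5.898750
t=3: π = [0.1670, 0.1660, 0.1643, 0.1460, 0.1665, 0.1902], E[r] = 2.3479, γ^t·E[r] = 1.202125, running G = 7.100875

G = 7.1009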